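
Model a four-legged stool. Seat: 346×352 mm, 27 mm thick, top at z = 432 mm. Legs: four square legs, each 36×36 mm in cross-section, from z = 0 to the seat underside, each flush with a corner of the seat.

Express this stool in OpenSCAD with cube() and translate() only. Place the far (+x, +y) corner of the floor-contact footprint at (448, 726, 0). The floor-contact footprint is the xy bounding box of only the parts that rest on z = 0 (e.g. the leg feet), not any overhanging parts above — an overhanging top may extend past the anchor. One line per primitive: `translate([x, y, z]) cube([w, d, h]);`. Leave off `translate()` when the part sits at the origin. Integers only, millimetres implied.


// leg_h = 432 - 27 = 405
translate([102, 374, 405]) cube([346, 352, 27]);
translate([102, 374, 0]) cube([36, 36, 405]);
translate([412, 374, 0]) cube([36, 36, 405]);
translate([102, 690, 0]) cube([36, 36, 405]);
translate([412, 690, 0]) cube([36, 36, 405]);


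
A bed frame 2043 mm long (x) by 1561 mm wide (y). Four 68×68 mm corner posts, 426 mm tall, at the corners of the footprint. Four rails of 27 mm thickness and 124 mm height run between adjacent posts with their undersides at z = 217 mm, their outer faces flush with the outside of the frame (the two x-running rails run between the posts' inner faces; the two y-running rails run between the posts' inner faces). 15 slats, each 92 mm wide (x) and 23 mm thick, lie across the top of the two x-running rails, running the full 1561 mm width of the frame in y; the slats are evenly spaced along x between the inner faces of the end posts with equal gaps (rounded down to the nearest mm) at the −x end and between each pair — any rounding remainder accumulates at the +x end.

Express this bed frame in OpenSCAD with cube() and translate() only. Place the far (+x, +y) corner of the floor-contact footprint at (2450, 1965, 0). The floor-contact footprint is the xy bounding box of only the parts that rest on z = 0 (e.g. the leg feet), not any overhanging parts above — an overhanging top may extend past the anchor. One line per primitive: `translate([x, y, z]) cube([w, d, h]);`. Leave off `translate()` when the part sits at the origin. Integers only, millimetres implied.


translate([407, 404, 0]) cube([68, 68, 426]);
translate([407, 1897, 0]) cube([68, 68, 426]);
translate([2382, 404, 0]) cube([68, 68, 426]);
translate([2382, 1897, 0]) cube([68, 68, 426]);
translate([475, 404, 217]) cube([1907, 27, 124]);
translate([475, 1938, 217]) cube([1907, 27, 124]);
translate([407, 472, 217]) cube([27, 1425, 124]);
translate([2423, 472, 217]) cube([27, 1425, 124]);
translate([507, 404, 341]) cube([92, 1561, 23]);
translate([631, 404, 341]) cube([92, 1561, 23]);
translate([755, 404, 341]) cube([92, 1561, 23]);
translate([879, 404, 341]) cube([92, 1561, 23]);
translate([1003, 404, 341]) cube([92, 1561, 23]);
translate([1127, 404, 341]) cube([92, 1561, 23]);
translate([1251, 404, 341]) cube([92, 1561, 23]);
translate([1375, 404, 341]) cube([92, 1561, 23]);
translate([1499, 404, 341]) cube([92, 1561, 23]);
translate([1623, 404, 341]) cube([92, 1561, 23]);
translate([1747, 404, 341]) cube([92, 1561, 23]);
translate([1871, 404, 341]) cube([92, 1561, 23]);
translate([1995, 404, 341]) cube([92, 1561, 23]);
translate([2119, 404, 341]) cube([92, 1561, 23]);
translate([2243, 404, 341]) cube([92, 1561, 23]);


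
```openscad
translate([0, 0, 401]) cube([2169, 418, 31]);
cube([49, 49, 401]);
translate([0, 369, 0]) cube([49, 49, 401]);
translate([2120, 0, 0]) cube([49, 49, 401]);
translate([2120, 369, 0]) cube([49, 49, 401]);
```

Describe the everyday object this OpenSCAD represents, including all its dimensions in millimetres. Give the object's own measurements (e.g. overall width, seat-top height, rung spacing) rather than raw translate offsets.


A bench: a 2169×418 mm seat slab, 31 mm thick, top at z = 432 mm, on four 49×49 mm square legs flush with the seat corners and standing on z = 0.


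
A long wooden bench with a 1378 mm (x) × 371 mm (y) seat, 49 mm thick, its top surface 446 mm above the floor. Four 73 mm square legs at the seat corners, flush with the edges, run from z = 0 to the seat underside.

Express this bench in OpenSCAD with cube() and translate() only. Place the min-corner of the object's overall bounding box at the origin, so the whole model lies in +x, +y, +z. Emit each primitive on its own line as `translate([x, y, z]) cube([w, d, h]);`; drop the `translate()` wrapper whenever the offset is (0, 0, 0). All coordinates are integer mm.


// leg_h = 446 − 49 = 397
translate([0, 0, 397]) cube([1378, 371, 49]);
cube([73, 73, 397]);
translate([0, 298, 0]) cube([73, 73, 397]);
translate([1305, 0, 0]) cube([73, 73, 397]);
translate([1305, 298, 0]) cube([73, 73, 397]);


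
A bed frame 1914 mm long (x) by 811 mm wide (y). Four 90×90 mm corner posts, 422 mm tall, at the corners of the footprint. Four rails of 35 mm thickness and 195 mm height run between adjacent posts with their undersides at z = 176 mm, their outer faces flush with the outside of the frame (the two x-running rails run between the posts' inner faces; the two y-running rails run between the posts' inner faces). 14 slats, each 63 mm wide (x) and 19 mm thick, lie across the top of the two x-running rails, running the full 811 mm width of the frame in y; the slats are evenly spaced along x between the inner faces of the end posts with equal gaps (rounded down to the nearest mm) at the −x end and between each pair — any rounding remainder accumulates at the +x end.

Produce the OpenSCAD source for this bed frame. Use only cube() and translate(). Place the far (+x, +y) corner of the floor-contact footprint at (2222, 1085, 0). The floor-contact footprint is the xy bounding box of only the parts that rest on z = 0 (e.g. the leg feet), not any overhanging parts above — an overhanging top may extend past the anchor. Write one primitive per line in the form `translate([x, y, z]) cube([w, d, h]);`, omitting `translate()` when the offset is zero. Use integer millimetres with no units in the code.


// slat z = rail_z + rail_h = 176 + 195 = 371
// slat gap = ⌊(1734 − 14·63) / 15⌋ = 56
translate([308, 274, 0]) cube([90, 90, 422]);
translate([308, 995, 0]) cube([90, 90, 422]);
translate([2132, 274, 0]) cube([90, 90, 422]);
translate([2132, 995, 0]) cube([90, 90, 422]);
translate([398, 274, 176]) cube([1734, 35, 195]);
translate([398, 1050, 176]) cube([1734, 35, 195]);
translate([308, 364, 176]) cube([35, 631, 195]);
translate([2187, 364, 176]) cube([35, 631, 195]);
translate([454, 274, 371]) cube([63, 811, 19]);
translate([573, 274, 371]) cube([63, 811, 19]);
translate([692, 274, 371]) cube([63, 811, 19]);
translate([811, 274, 371]) cube([63, 811, 19]);
translate([930, 274, 371]) cube([63, 811, 19]);
translate([1049, 274, 371]) cube([63, 811, 19]);
translate([1168, 274, 371]) cube([63, 811, 19]);
translate([1287, 274, 371]) cube([63, 811, 19]);
translate([1406, 274, 371]) cube([63, 811, 19]);
translate([1525, 274, 371]) cube([63, 811, 19]);
translate([1644, 274, 371]) cube([63, 811, 19]);
translate([1763, 274, 371]) cube([63, 811, 19]);
translate([1882, 274, 371]) cube([63, 811, 19]);
translate([2001, 274, 371]) cube([63, 811, 19]);


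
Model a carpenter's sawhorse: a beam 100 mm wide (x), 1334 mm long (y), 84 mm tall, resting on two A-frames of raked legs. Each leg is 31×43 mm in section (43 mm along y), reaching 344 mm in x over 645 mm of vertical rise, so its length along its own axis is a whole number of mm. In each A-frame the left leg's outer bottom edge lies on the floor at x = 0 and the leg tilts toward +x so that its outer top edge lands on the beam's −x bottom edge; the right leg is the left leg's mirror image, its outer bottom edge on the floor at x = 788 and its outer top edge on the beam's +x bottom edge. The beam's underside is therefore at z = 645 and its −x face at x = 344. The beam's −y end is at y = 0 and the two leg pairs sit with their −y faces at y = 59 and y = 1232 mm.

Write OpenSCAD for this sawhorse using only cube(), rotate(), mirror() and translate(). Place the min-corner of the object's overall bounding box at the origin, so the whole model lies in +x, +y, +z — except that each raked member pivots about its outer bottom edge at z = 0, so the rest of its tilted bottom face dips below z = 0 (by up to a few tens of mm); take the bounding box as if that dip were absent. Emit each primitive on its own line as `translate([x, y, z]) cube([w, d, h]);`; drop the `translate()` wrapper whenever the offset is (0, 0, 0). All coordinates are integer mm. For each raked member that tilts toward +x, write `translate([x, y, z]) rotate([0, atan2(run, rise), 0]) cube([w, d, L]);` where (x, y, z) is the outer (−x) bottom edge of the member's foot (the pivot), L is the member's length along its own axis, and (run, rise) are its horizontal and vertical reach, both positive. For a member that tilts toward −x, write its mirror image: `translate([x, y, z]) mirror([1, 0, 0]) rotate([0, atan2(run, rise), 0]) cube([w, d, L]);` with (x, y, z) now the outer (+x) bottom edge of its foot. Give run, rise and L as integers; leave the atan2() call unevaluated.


translate([344, 0, 645]) cube([100, 1334, 84]);
translate([0, 59, 0]) rotate([0, atan2(344, 645), 0]) cube([31, 43, 731]);
translate([788, 59, 0]) mirror([1, 0, 0]) rotate([0, atan2(344, 645), 0]) cube([31, 43, 731]);
translate([0, 1232, 0]) rotate([0, atan2(344, 645), 0]) cube([31, 43, 731]);
translate([788, 1232, 0]) mirror([1, 0, 0]) rotate([0, atan2(344, 645), 0]) cube([31, 43, 731]);


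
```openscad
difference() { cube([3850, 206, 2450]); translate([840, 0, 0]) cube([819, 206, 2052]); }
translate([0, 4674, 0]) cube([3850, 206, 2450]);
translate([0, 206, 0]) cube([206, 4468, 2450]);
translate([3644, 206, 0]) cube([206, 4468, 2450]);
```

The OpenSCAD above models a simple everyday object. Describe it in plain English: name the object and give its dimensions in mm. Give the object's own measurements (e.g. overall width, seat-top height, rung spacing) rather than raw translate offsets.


A single room: four walls, each 2450 mm tall and 206 mm thick, enclosing an outside footprint 3850×4880 mm (x × y), no floor or roof. The front and back walls (−y and +y sides) run the full x-width; the side walls fit between their inner faces. A door opening 819 mm wide and 2052 mm tall is cut through the front wall from the floor up, its −x edge 840 mm from the wall's −x end.


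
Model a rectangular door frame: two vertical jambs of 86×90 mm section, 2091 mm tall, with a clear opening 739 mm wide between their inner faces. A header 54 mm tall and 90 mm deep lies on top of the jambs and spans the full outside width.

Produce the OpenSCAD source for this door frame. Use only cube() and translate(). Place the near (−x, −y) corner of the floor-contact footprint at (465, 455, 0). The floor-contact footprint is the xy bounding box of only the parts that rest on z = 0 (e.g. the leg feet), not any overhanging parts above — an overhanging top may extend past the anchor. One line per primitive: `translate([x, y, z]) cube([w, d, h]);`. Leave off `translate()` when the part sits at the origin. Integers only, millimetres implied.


translate([465, 455, 0]) cube([86, 90, 2091]);
translate([1290, 455, 0]) cube([86, 90, 2091]);
translate([465, 455, 2091]) cube([911, 90, 54]);


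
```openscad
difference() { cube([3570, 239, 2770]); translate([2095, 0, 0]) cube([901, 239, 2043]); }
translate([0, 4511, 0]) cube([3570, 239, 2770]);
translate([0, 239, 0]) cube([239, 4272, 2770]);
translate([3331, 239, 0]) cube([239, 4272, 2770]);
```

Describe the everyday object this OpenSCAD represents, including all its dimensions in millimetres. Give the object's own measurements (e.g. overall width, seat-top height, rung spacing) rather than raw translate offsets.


A single room: four walls, each 2770 mm tall and 239 mm thick, enclosing an outside footprint 3570×4750 mm (x × y), no floor or roof. The front and back walls (−y and +y sides) run the full x-width; the side walls fit between their inner faces. A door opening 901 mm wide and 2043 mm tall is cut through the front wall from the floor up, its −x edge 2095 mm from the wall's −x end.


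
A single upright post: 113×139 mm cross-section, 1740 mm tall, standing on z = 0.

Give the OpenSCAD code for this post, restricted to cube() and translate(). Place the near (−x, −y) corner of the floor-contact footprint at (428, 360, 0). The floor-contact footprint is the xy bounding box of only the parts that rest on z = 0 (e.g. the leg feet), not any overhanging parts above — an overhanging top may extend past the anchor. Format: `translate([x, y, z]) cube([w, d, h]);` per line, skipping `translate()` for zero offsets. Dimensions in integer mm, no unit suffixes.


translate([428, 360, 0]) cube([113, 139, 1740]);


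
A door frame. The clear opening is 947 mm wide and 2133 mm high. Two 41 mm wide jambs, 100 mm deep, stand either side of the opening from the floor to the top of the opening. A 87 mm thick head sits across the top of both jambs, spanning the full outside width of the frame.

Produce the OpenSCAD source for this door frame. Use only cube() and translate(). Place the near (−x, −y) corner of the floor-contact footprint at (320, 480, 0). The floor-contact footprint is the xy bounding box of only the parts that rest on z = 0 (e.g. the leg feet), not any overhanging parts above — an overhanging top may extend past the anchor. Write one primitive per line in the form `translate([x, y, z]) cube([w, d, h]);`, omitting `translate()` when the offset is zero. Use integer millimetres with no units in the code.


translate([320, 480, 0]) cube([41, 100, 2133]);
translate([1308, 480, 0]) cube([41, 100, 2133]);
translate([320, 480, 2133]) cube([1029, 100, 87]);


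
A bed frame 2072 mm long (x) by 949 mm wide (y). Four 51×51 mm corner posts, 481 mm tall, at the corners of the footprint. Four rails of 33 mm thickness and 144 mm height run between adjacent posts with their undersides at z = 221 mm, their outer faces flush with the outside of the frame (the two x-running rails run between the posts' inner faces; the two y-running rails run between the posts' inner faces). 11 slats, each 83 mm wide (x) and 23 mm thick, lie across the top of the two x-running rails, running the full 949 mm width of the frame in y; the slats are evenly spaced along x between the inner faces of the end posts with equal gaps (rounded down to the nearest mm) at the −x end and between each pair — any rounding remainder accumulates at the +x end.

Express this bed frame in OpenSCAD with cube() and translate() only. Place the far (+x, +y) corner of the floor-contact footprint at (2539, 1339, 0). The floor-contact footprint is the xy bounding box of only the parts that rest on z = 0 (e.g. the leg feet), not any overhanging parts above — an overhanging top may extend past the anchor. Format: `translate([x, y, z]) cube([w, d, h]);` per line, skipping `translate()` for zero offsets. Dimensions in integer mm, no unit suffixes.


// slat z = rail_z + rail_h = 221 + 144 = 365
// slat gap = ⌊(1970 − 11·83) / 12⌋ = 88
translate([467, 390, 0]) cube([51, 51, 481]);
translate([467, 1288, 0]) cube([51, 51, 481]);
translate([2488, 390, 0]) cube([51, 51, 481]);
translate([2488, 1288, 0]) cube([51, 51, 481]);
translate([518, 390, 221]) cube([1970, 33, 144]);
translate([518, 1306, 221]) cube([1970, 33, 144]);
translate([467, 441, 221]) cube([33, 847, 144]);
translate([2506, 441, 221]) cube([33, 847, 144]);
translate([606, 390, 365]) cube([83, 949, 23]);
translate([777, 390, 365]) cube([83, 949, 23]);
translate([948, 390, 365]) cube([83, 949, 23]);
translate([1119, 390, 365]) cube([83, 949, 23]);
translate([1290, 390, 365]) cube([83, 949, 23]);
translate([1461, 390, 365]) cube([83, 949, 23]);
translate([1632, 390, 365]) cube([83, 949, 23]);
translate([1803, 390, 365]) cube([83, 949, 23]);
translate([1974, 390, 365]) cube([83, 949, 23]);
translate([2145, 390, 365]) cube([83, 949, 23]);
translate([2316, 390, 365]) cube([83, 949, 23]);


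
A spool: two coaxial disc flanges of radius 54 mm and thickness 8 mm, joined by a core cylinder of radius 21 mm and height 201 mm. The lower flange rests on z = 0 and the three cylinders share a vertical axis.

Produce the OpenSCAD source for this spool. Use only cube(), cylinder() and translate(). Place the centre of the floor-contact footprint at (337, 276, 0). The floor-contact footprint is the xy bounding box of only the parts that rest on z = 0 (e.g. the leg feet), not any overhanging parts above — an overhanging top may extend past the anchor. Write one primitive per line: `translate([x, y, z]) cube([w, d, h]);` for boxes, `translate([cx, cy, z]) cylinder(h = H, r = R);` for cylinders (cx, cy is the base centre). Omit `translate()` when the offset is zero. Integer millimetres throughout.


translate([337, 276, 0]) cylinder(h = 8, r = 54);
translate([337, 276, 8]) cylinder(h = 201, r = 21);
translate([337, 276, 209]) cylinder(h = 8, r = 54);


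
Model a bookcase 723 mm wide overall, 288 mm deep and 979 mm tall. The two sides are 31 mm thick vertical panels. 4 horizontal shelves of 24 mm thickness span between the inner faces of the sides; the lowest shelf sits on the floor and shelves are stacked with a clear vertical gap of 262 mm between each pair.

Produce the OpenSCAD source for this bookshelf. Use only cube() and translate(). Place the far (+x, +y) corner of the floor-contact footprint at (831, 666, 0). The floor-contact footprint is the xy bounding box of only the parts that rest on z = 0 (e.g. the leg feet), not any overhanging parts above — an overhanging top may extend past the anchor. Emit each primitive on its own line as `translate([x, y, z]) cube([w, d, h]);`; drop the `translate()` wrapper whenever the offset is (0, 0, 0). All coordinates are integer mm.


translate([108, 378, 0]) cube([31, 288, 979]);
translate([800, 378, 0]) cube([31, 288, 979]);
translate([139, 378, 0]) cube([661, 288, 24]);
translate([139, 378, 286]) cube([661, 288, 24]);
translate([139, 378, 572]) cube([661, 288, 24]);
translate([139, 378, 858]) cube([661, 288, 24]);


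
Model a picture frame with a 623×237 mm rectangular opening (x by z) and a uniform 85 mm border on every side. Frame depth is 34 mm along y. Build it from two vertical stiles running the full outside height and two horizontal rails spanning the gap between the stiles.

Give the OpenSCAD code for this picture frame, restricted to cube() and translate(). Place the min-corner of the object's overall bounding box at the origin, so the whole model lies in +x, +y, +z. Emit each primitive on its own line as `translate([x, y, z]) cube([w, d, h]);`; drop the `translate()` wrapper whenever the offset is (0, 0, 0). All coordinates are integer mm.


cube([85, 34, 407]);
translate([708, 0, 0]) cube([85, 34, 407]);
translate([85, 0, 0]) cube([623, 34, 85]);
translate([85, 0, 322]) cube([623, 34, 85]);


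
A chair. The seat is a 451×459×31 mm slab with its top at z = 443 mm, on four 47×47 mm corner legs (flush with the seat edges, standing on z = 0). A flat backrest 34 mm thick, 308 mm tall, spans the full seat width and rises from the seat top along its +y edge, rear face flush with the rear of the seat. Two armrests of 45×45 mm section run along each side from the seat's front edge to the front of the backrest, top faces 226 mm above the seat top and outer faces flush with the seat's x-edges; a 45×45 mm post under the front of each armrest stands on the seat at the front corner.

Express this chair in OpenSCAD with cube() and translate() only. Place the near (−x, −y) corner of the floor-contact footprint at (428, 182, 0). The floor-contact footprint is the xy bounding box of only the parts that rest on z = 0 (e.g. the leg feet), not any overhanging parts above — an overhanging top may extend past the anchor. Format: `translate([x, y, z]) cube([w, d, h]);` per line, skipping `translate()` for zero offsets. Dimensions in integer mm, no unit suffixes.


translate([428, 182, 412]) cube([451, 459, 31]);
translate([428, 182, 0]) cube([47, 47, 412]);
translate([832, 182, 0]) cube([47, 47, 412]);
translate([428, 594, 0]) cube([47, 47, 412]);
translate([832, 594, 0]) cube([47, 47, 412]);
translate([428, 607, 443]) cube([451, 34, 308]);
translate([428, 182, 624]) cube([45, 425, 45]);
translate([834, 182, 624]) cube([45, 425, 45]);
translate([428, 182, 443]) cube([45, 45, 181]);
translate([834, 182, 443]) cube([45, 45, 181]);


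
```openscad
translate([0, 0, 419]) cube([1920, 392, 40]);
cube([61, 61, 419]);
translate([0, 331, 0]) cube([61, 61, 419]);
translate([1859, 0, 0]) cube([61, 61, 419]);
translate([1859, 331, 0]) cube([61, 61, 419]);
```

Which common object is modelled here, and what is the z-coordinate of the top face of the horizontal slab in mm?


A bench. The seat-top height is 459 mm.

A long slab on four corner posts — a bench. The slab sits at z = 419 with thickness 40, so the top is 419 + 40 = 459 mm.


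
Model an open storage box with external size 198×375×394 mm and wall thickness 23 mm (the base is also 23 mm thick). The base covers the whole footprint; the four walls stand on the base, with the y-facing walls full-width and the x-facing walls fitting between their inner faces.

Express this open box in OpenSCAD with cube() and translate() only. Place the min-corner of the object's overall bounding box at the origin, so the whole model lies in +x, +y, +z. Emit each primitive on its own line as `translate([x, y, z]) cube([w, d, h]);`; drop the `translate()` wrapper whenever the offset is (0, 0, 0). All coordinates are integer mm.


cube([198, 375, 23]);
translate([0, 0, 23]) cube([198, 23, 371]);
translate([0, 352, 23]) cube([198, 23, 371]);
translate([0, 23, 23]) cube([23, 329, 371]);
translate([175, 23, 23]) cube([23, 329, 371]);


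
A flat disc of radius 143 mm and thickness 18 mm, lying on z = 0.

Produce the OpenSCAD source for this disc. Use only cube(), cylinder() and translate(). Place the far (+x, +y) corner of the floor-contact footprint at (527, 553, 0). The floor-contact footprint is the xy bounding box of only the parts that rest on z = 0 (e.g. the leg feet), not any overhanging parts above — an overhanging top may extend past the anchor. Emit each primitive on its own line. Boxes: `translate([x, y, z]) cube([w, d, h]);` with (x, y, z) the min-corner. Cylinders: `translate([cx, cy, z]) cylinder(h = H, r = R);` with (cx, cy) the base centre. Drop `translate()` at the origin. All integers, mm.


translate([384, 410, 0]) cylinder(h = 18, r = 143);


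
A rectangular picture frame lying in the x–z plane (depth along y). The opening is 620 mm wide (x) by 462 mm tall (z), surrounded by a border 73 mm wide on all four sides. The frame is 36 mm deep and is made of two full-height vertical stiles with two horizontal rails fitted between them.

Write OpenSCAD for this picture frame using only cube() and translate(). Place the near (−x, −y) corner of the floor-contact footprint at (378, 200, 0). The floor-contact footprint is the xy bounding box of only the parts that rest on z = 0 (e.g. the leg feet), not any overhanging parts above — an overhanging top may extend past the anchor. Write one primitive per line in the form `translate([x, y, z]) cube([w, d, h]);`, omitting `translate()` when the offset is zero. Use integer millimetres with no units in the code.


translate([378, 200, 0]) cube([73, 36, 608]);
translate([1071, 200, 0]) cube([73, 36, 608]);
translate([451, 200, 0]) cube([620, 36, 73]);
translate([451, 200, 535]) cube([620, 36, 73]);


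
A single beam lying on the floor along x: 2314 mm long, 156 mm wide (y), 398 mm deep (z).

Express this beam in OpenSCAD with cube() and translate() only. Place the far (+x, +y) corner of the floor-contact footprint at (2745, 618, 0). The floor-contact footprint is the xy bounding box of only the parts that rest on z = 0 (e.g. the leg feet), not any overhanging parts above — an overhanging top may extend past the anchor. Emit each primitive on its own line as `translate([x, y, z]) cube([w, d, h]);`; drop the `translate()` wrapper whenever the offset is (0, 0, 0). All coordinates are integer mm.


translate([431, 462, 0]) cube([2314, 156, 398]);


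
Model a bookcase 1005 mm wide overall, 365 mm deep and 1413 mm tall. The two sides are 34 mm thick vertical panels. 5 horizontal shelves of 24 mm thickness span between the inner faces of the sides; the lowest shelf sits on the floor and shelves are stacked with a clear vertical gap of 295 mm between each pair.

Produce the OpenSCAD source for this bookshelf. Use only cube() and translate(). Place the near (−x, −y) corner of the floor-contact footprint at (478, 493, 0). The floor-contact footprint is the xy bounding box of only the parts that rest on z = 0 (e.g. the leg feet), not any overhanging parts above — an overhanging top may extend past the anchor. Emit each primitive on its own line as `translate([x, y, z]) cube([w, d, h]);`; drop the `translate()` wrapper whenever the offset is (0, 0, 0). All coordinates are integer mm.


translate([478, 493, 0]) cube([34, 365, 1413]);
translate([1449, 493, 0]) cube([34, 365, 1413]);
translate([512, 493, 0]) cube([937, 365, 24]);
translate([512, 493, 319]) cube([937, 365, 24]);
translate([512, 493, 638]) cube([937, 365, 24]);
translate([512, 493, 957]) cube([937, 365, 24]);
translate([512, 493, 1276]) cube([937, 365, 24]);


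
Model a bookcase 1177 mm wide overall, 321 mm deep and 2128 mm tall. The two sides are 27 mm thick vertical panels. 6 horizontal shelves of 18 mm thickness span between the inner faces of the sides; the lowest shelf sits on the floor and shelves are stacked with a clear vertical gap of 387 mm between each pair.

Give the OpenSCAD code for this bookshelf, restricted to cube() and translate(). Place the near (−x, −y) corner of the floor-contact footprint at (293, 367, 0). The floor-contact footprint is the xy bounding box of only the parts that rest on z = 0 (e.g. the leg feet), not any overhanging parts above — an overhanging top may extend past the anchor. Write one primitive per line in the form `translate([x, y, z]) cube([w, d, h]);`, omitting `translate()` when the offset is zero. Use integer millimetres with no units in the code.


translate([293, 367, 0]) cube([27, 321, 2128]);
translate([1443, 367, 0]) cube([27, 321, 2128]);
translate([320, 367, 0]) cube([1123, 321, 18]);
translate([320, 367, 405]) cube([1123, 321, 18]);
translate([320, 367, 810]) cube([1123, 321, 18]);
translate([320, 367, 1215]) cube([1123, 321, 18]);
translate([320, 367, 1620]) cube([1123, 321, 18]);
translate([320, 367, 2025]) cube([1123, 321, 18]);


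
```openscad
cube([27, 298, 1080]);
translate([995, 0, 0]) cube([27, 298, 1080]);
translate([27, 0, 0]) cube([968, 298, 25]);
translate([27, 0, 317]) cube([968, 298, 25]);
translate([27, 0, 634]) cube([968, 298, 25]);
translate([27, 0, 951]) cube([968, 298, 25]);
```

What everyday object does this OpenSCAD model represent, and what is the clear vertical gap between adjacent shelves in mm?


A bookshelf. The clear shelf gap is 292 mm.

Two tall side panels with 4 horizontal boards between them — a bookshelf. The first two shelf undersides are at z = 0 and z = 317; with shelf thickness 25, the clear gap is 317 − 0 − 25 = 292 mm.


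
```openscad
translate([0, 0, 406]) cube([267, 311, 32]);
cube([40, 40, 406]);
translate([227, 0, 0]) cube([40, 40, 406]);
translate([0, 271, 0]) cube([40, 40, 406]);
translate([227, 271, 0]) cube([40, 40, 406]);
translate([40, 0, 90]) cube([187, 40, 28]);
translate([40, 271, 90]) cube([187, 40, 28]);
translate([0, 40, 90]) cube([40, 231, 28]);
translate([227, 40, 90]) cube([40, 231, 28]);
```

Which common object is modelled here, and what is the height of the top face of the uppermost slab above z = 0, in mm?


A stool. The seat height is 438 mm.

A 267×311×32 slab at z = 406 on four corner posts — a stool. The seat top is 406 + 32 = 438 mm.


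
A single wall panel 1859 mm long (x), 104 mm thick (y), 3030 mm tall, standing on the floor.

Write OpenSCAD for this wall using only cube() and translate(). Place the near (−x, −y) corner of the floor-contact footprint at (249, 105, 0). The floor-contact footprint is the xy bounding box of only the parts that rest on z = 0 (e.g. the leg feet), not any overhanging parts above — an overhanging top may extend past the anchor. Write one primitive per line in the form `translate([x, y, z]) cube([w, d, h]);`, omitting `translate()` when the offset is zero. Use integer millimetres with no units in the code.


translate([249, 105, 0]) cube([1859, 104, 3030]);


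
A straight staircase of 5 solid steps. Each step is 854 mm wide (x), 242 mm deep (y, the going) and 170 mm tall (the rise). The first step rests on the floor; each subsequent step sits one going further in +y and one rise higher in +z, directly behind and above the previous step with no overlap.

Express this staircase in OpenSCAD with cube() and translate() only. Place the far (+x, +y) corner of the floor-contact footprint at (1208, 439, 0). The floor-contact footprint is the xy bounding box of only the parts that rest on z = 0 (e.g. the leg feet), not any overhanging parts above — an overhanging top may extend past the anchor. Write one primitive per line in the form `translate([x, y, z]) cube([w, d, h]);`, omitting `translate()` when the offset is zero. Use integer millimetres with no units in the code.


translate([354, 197, 0]) cube([854, 242, 170]);
translate([354, 439, 170]) cube([854, 242, 170]);
translate([354, 681, 340]) cube([854, 242, 170]);
translate([354, 923, 510]) cube([854, 242, 170]);
translate([354, 1165, 680]) cube([854, 242, 170]);


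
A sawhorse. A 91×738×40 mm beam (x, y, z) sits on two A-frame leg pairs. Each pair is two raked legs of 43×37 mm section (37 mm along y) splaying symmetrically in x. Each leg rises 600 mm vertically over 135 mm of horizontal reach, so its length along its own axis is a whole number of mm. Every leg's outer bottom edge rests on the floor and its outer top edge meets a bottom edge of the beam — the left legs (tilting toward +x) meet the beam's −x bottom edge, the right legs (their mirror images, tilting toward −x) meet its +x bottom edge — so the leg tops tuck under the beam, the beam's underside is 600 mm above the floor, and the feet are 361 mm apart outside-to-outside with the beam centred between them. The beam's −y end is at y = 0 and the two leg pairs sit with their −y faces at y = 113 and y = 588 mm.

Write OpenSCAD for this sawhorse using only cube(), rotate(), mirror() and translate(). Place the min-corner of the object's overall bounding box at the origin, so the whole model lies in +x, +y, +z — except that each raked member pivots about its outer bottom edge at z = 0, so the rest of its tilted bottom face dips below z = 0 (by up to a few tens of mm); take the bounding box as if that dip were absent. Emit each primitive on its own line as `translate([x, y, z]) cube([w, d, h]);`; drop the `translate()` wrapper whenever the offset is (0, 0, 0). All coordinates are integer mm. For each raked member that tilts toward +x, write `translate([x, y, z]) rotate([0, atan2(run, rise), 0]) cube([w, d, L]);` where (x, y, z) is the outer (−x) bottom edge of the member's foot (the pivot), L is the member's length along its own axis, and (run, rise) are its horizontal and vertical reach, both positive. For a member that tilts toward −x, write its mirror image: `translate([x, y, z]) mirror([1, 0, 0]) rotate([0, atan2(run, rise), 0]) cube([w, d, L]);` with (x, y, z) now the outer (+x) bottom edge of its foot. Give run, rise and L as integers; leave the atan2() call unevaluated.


translate([135, 0, 600]) cube([91, 738, 40]);
translate([0, 113, 0]) rotate([0, atan2(135, 600), 0]) cube([43, 37, 615]);
translate([361, 113, 0]) mirror([1, 0, 0]) rotate([0, atan2(135, 600), 0]) cube([43, 37, 615]);
translate([0, 588, 0]) rotate([0, atan2(135, 600), 0]) cube([43, 37, 615]);
translate([361, 588, 0]) mirror([1, 0, 0]) rotate([0, atan2(135, 600), 0]) cube([43, 37, 615]);


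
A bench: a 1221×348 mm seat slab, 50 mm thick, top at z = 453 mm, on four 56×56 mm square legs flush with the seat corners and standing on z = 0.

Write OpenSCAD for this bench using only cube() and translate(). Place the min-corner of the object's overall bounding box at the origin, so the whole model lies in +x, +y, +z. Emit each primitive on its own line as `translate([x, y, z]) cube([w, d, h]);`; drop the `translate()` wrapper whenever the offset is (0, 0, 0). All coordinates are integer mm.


translate([0, 0, 403]) cube([1221, 348, 50]);
cube([56, 56, 403]);
translate([0, 292, 0]) cube([56, 56, 403]);
translate([1165, 0, 0]) cube([56, 56, 403]);
translate([1165, 292, 0]) cube([56, 56, 403]);


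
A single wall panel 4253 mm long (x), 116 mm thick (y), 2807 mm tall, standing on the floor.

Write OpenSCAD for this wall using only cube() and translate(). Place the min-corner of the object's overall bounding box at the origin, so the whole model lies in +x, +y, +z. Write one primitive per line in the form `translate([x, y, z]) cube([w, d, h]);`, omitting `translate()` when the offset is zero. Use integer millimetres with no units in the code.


cube([4253, 116, 2807]);


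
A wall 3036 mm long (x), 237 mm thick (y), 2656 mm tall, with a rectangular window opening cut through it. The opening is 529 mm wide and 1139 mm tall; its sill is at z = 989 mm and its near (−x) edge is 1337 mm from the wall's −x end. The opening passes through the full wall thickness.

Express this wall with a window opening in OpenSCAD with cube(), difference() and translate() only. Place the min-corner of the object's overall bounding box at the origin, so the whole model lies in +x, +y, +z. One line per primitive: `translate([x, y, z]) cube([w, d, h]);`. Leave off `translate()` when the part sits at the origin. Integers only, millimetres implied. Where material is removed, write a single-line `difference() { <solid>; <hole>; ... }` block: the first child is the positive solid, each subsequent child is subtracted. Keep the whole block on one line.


difference() { cube([3036, 237, 2656]); translate([1337, 0, 989]) cube([529, 237, 1139]); }


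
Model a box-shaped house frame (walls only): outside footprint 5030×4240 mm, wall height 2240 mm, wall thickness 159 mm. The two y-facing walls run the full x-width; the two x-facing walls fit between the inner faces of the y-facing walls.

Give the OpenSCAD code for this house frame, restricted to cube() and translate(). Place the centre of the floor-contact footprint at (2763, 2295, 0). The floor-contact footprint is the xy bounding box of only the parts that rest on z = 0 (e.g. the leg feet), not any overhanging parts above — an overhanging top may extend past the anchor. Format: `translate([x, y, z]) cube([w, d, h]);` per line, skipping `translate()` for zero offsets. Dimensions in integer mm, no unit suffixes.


translate([248, 175, 0]) cube([5030, 159, 2240]);
translate([248, 4256, 0]) cube([5030, 159, 2240]);
translate([248, 334, 0]) cube([159, 3922, 2240]);
translate([5119, 334, 0]) cube([159, 3922, 2240]);


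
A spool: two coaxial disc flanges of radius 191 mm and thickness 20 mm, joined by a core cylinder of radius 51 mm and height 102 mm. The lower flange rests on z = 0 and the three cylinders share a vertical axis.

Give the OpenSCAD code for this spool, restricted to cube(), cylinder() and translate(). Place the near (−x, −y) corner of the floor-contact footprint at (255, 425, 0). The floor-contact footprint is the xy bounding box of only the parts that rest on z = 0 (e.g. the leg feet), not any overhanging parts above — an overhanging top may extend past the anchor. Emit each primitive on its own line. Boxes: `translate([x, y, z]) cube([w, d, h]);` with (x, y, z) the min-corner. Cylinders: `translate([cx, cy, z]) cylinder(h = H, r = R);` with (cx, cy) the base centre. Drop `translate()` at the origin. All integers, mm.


translate([446, 616, 0]) cylinder(h = 20, r = 191);
translate([446, 616, 20]) cylinder(h = 102, r = 51);
translate([446, 616, 122]) cylinder(h = 20, r = 191);


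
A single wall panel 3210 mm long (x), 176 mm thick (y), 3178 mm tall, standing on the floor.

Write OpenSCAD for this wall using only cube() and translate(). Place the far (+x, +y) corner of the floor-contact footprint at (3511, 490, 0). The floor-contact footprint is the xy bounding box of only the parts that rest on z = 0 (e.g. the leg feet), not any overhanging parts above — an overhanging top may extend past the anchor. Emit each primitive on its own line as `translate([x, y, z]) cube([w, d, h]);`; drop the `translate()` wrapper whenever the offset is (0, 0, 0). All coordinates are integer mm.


translate([301, 314, 0]) cube([3210, 176, 3178]);


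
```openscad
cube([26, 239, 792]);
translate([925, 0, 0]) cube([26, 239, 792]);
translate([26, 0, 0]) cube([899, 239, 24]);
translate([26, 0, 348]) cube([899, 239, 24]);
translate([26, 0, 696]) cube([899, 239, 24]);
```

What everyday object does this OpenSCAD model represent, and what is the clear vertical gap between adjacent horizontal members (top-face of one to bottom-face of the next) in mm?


A bookshelf. The clear shelf gap is 324 mm.

Two tall side panels with 3 horizontal boards between them — a bookshelf. The first two shelf undersides are at z = 0 and z = 348; with shelf thickness 24, the clear gap is 348 − 0 − 24 = 324 mm.


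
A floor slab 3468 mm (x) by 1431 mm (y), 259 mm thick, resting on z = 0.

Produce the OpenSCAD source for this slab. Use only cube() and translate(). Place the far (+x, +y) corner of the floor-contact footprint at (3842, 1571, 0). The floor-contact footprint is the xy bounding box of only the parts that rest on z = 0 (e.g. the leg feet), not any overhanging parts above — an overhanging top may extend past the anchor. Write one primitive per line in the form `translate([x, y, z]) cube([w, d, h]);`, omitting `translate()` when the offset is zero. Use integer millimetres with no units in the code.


translate([374, 140, 0]) cube([3468, 1431, 259]);


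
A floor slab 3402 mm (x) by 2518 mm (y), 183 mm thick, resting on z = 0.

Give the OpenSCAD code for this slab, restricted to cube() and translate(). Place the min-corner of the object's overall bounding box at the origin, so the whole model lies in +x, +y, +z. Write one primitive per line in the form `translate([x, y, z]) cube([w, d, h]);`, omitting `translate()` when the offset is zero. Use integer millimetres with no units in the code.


cube([3402, 2518, 183]);


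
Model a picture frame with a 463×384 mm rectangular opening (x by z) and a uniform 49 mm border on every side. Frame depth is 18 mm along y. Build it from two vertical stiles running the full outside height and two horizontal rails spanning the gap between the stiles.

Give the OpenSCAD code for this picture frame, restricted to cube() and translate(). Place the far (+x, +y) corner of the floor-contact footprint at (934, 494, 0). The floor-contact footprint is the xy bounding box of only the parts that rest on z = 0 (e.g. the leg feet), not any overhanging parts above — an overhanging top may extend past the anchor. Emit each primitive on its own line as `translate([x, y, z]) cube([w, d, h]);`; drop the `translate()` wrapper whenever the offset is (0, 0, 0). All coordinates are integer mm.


translate([373, 476, 0]) cube([49, 18, 482]);
translate([885, 476, 0]) cube([49, 18, 482]);
translate([422, 476, 0]) cube([463, 18, 49]);
translate([422, 476, 433]) cube([463, 18, 49]);


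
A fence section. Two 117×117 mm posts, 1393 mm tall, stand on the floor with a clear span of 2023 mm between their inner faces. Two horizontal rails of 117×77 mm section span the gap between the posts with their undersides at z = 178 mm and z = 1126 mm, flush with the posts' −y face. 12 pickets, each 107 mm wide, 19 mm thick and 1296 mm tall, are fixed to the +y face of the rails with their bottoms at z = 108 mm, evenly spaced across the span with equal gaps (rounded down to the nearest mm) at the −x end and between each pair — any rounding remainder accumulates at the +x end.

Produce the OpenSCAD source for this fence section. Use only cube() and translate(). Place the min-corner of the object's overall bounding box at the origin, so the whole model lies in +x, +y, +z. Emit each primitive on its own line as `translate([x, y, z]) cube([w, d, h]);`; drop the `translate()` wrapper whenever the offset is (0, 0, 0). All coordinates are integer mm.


cube([117, 117, 1393]);
translate([2140, 0, 0]) cube([117, 117, 1393]);
translate([117, 0, 178]) cube([2023, 117, 77]);
translate([117, 0, 1126]) cube([2023, 117, 77]);
translate([173, 117, 108]) cube([107, 19, 1296]);
translate([336, 117, 108]) cube([107, 19, 1296]);
translate([499, 117, 108]) cube([107, 19, 1296]);
translate([662, 117, 108]) cube([107, 19, 1296]);
translate([825, 117, 108]) cube([107, 19, 1296]);
translate([988, 117, 108]) cube([107, 19, 1296]);
translate([1151, 117, 108]) cube([107, 19, 1296]);
translate([1314, 117, 108]) cube([107, 19, 1296]);
translate([1477, 117, 108]) cube([107, 19, 1296]);
translate([1640, 117, 108]) cube([107, 19, 1296]);
translate([1803, 117, 108]) cube([107, 19, 1296]);
translate([1966, 117, 108]) cube([107, 19, 1296]);
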